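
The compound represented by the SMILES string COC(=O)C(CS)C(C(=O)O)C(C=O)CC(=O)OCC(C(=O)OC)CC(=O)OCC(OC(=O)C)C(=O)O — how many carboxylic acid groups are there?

Working along the chain:
  CH3OOC: CH3O–C(=O)–: carbonyl C bonded to C and to –OCH3 → ester (not ketone + ether).
  CH(CH2SH): pendant –CH2SH → thiol.
  CH(COOH): pendant –COOH: carbonyl C bonded to C and –OH → carboxylic acid.
  CH(CHO): pendant –CHO: carbonyl C bonded to C and H → aldehyde.
  CH2COOCH2: –C(=O)–O–C with C on the carbonyl side → ester.
  CH(COOCH3): pendant –COOCH3: carbonyl C bonded to C and –OCH3 → ester.
  CH2COOCH2: –C(=O)–O–C with C on the carbonyl side → ester.
  CH(OCOCH3): pendant –OC(=O)CH3: an acyloxy group → ester.
  COOH: –COOH: carbonyl C bonded to –OH and C → carboxylic acid (the –OH is not a separate alcohol).
Carboxylic acid appears at: CH(COOH), COOH → 2.

2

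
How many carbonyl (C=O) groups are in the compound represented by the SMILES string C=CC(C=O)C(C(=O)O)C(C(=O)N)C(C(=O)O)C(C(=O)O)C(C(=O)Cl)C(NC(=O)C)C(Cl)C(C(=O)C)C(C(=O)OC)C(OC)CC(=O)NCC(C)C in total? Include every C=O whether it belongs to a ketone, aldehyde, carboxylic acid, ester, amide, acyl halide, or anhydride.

10

CH(CHO): aldehyde, 1 C=O (running total 1).
CH(COOH): carboxylic acid, 1 C=O (running total 2).
CH(CONH2): amide, 1 C=O (running total 3).
CH(COOH): carboxylic acid, 1 C=O (running total 4).
CH(COOH): carboxylic acid, 1 C=O (running total 5).
CH(COCl): acyl halide, 1 C=O (running total 6).
CH(NHCOCH3): amide, 1 C=O (running total 7).
CH(COCH3): ketone, 1 C=O (running total 8).
CH(COOCH3): ester, 1 C=O (running total 9).
CH2CONHCH2: amide, 1 C=O (running total 10).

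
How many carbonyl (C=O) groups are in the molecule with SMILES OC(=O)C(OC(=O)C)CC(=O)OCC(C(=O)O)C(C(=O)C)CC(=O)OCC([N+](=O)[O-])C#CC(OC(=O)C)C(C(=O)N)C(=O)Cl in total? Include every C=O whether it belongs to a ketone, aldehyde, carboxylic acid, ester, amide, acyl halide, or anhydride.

9

HOOC: carboxylic acid, 1 C=O (running total 1).
CH(OCOCH3): ester, 1 C=O (running total 2).
CH2COOCH2: ester, 1 C=O (running total 3).
CH(COOH): carboxylic acid, 1 C=O (running total 4).
CH(COCH3): ketone, 1 C=O (running total 5).
CH2COOCH2: ester, 1 C=O (running total 6).
CH(OCOCH3): ester, 1 C=O (running total 7).
CH(CONH2): amide, 1 C=O (running total 8).
COCl: acyl halide, 1 C=O (running total 9).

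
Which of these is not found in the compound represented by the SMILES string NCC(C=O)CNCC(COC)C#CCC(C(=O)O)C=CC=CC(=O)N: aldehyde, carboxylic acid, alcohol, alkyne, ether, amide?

alcohol

ether: present (CH(CH2OCH3) — pendant –CH2OCH3: C–O–C linkage → ether).
alkyne: present (C≡C — C≡C triple bond → alkyne).
amide: present (CONH2 — –C(=O)NH2: carbonyl C bonded to C and to N → amide (the N is not a separate amine)).
aldehyde: present (CH(CHO) — pendant –CHO: carbonyl C bonded to C and H → aldehyde).
carboxylic acid: present (CH(COOH) — pendant –COOH: carbonyl C bonded to C and –OH → carboxylic acid).
alcohol: absent. In CH(COOH), the –OH sits on a carbonyl carbon, making it part of a carboxylic acid, not an alcohol.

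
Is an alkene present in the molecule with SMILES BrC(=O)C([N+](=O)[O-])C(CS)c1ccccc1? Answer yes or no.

Working along the chain:
  BrCO: –C(=O)Br: carbonyl C bonded to C and to a halogen → acyl halide (not alkyl halide).
  CH(NO2): –NO2 on an sp³ carbon → nitro (the N=O is not a carbonyl).
  CH(CH2SH): pendant –CH2SH → thiol.
  C6H5: –C6H5 phenyl ring → arene.
In C6H5, the C=C units are part of an aromatic ring, which is an arene, not an isolated alkene.
The groups actually present are: acyl halide, arene, nitro, thiol.

no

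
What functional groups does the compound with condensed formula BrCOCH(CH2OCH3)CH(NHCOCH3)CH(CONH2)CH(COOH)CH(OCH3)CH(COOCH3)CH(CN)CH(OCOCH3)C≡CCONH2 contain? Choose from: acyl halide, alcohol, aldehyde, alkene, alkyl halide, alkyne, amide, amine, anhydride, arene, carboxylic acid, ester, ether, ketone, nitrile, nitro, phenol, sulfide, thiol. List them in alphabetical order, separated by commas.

acyl halide, alkyne, amide, carboxylic acid, ester, ether, nitrile

Taking each segment in turn:
  BrCO: –C(=O)Br: carbonyl C bonded to C and to a halogen → acyl halide (not alkyl halide).
  CH(CH2OCH3): pendant –CH2OCH3: C–O–C linkage → ether.
  CH(NHCOCH3): pendant –NHC(=O)CH3: N bonded to a carbonyl → amide (not amine).
  CH(CONH2): pendant –CONH2: carbonyl C bonded to C and N → amide.
  CH(COOH): pendant –COOH: carbonyl C bonded to C and –OH → carboxylic acid.
  CH(OCH3): pendant –OCH3: C–O–C with sp³ C, no adjacent C=O → ether.
  CH(COOCH3): pendant –COOCH3: carbonyl C bonded to C and –OCH3 → ester.
  CH(CN): pendant –C≡N: nitrile.
  CH(OCOCH3): pendant –OC(=O)CH3: an acyloxy group → ester.
  C≡C: C≡C triple bond → alkyne.
  CONH2: –C(=O)NH2: carbonyl C bonded to C and to N → amide (the N is not a separate amine).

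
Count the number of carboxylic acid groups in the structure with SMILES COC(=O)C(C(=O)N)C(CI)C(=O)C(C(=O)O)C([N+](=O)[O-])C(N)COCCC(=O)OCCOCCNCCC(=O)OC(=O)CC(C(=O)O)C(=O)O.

3

Working along the chain:
  CH3OOC: CH3O–C(=O)–: carbonyl C bonded to C and to –OCH3 → ester (not ketone + ether).
  CH(CONH2): pendant –CONH2: carbonyl C bonded to C and N → amide.
  CH(CH2I): pendant –CH2X: halogen on sp³ carbon → alkyl halide.
  CO: –C(=O)– with carbon on both sides → ketone.
  CH(COOH): pendant –COOH: carbonyl C bonded to C and –OH → carboxylic acid.
  CH(NO2): –NO2 on an sp³ carbon → nitro (the N=O is not a carbonyl).
  CH(NH2): –NH2 on an sp³ carbon with no adjacent C=O → amine.
  CH2OCH2: C–O–C with sp³ carbons on both sides and no adjacent C=O → ether.
  CH2COOCH2: –C(=O)–O–C with C on the carbonyl side → ester.
  CH2OCH2: C–O–C with sp³ carbons on both sides and no adjacent C=O → ether.
  CH2NHCH2: C–N–C with sp³ carbons and no adjacent C=O → amine (secondary).
  CH2CO-O-COCH2: two acyl groups sharing one oxygen, –C(=O)–O–C(=O)– → anhydride.
  CH(COOH): pendant –COOH: carbonyl C bonded to C and –OH → carboxylic acid.
  COOH: –COOH: carbonyl C bonded to –OH and C → carboxylic acid (the –OH is not a separate alcohol).
Carboxylic acid appears at: CH(COOH), CH(COOH), COOH → 3.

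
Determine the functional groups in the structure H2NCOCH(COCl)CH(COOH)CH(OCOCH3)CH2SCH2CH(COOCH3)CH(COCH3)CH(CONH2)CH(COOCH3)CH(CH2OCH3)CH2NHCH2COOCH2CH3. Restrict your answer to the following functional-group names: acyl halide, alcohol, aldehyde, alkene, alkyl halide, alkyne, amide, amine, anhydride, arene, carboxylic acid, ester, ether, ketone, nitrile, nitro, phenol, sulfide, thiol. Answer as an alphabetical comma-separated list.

Taking each segment in turn:
  H2NCO: –C(=O)NH2: carbonyl C bonded to C and to N → amide (the N is not a separate amine).
  CH(COCl): pendant –C(=O)X: carbonyl C bonded to C and halogen → acyl halide.
  CH(COOH): pendant –COOH: carbonyl C bonded to C and –OH → carboxylic acid.
  CH(OCOCH3): pendant –OC(=O)CH3: an acyloxy group → ester.
  CH2SCH2: C–S–C linkage → sulfide (thioether).
  CH(COOCH3): pendant –COOCH3: carbonyl C bonded to C and –OCH3 → ester.
  CH(COCH3): pendant –COCH3: carbonyl C bonded to two carbons → ketone.
  CH(CONH2): pendant –CONH2: carbonyl C bonded to C and N → amide.
  CH(COOCH3): pendant –COOCH3: carbonyl C bonded to C and –OCH3 → ester.
  CH(CH2OCH3): pendant –CH2OCH3: C–O–C linkage → ether.
  CH2NHCH2: C–N–C with sp³ carbons and no adjacent C=O → amine (secondary).
  COOCH2CH3: –C(=O)OCH2CH3: carbonyl C bonded to C and to –OEt → ester.

acyl halide, amide, amine, carboxylic acid, ester, ether, ketone, sulfide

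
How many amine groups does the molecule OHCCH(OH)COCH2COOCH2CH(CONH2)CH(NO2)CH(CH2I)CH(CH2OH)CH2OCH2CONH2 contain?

Working along the chain:
  OHC: terminal –CHO: carbonyl C bonded to H and C → aldehyde.
  CH(OH): –OH on an sp³ carbon → alcohol (secondary).
  CO: –C(=O)– with carbon on both sides → ketone.
  CH2COOCH2: –C(=O)–O–C with C on the carbonyl side → ester.
  CH(CONH2): pendant –CONH2: carbonyl C bonded to C and N → amide.
  CH(NO2): –NO2 on an sp³ carbon → nitro (the N=O is not a carbonyl).
  CH(CH2I): pendant –CH2X: halogen on sp³ carbon → alkyl halide.
  CH(CH2OH): pendant –CH2OH on an sp³ backbone C → alcohol.
  CH2OCH2: C–O–C with sp³ carbons on both sides and no adjacent C=O → ether.
  CONH2: –C(=O)NH2: carbonyl C bonded to C and to N → amide (the N is not a separate amine).
No segment is a amine: CH(CONH2) is amide, not amine; CH(NO2) is nitro, not amine; CONH2 is amide, not amine. → 0.

0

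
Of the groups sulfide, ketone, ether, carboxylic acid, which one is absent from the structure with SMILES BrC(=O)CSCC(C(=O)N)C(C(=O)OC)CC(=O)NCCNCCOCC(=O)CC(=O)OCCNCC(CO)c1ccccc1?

carboxylic acid

ketone: present (CO — –C(=O)– with carbon on both sides → ketone).
ether: present (CH2OCH2 — C–O–C with sp³ carbons on both sides and no adjacent C=O → ether).
sulfide: present (CH2SCH2 — C–S–C linkage → sulfide (thioether)).
carboxylic acid: absent. In each of CH(COOCH3) and CH2COOCH2, the acyl oxygen is bonded to carbon (–O–C), not to H, so this is an ester. In each of CH(CONH2) and CH2CONHCH2, the carbonyl is bonded to nitrogen, not to –OH; that is an amide.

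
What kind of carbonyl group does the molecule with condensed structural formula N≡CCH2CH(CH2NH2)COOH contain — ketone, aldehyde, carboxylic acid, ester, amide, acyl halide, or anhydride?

The carbonyl is in the COOH segment: –COOH: carbonyl C bonded to –OH and C → carboxylic acid (the –OH is not a separate alcohol).

carboxylic acid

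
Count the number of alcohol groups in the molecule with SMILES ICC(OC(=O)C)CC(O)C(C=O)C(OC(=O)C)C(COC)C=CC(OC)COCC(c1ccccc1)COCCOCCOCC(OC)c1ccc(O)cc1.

Reading the structure from left to right:
  ICH2: halogen on an sp³ carbon → alkyl halide.
  CH(OCOCH3): pendant –OC(=O)CH3: an acyloxy group → ester.
  CH(OH): –OH on an sp³ carbon → alcohol (secondary).
  CH(CHO): pendant –CHO: carbonyl C bonded to C and H → aldehyde.
  CH(OCOCH3): pendant –OC(=O)CH3: an acyloxy group → ester.
  CH(CH2OCH3): pendant –CH2OCH3: C–O–C linkage → ether.
  CH=CH: C=C double bond → alkene.
  CH(OCH3): pendant –OCH3: C–O–C with sp³ C, no adjacent C=O → ether.
  CH2OCH2: C–O–C with sp³ carbons on both sides and no adjacent C=O → ether.
  CH(C6H5): pendant –C6H5: benzene ring → arene.
  CH2OCH2: C–O–C with sp³ carbons on both sides and no adjacent C=O → ether.
  CH2OCH2: C–O–C with sp³ carbons on both sides and no adjacent C=O → ether.
  CH2OCH2: C–O–C with sp³ carbons on both sides and no adjacent C=O → ether.
  CH(OCH3): pendant –OCH3: C–O–C with sp³ C, no adjacent C=O → ether.
  C6H4OH: –OH attached directly to an aromatic ring → phenol (not alcohol); the ring itself is an arene.
Alcohol appears at: CH(OH) → 1.

1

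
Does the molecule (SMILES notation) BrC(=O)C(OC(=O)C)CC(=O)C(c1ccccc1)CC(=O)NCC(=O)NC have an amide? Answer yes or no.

Taking each segment in turn:
  BrCO: –C(=O)Br: carbonyl C bonded to C and to a halogen → acyl halide (not alkyl halide).
  CH(OCOCH3): pendant –OC(=O)CH3: an acyloxy group → ester.
  CO: –C(=O)– with carbon on both sides → ketone.
  CH(C6H5): pendant –C6H5: benzene ring → arene.
  CH2CONHCH2: –C(=O)–N– linkage → amide (the N is not an amine).
  CONHCH3: –C(=O)NHCH3: carbonyl C bonded to C and to N → amide (the N is not an amine).
The CH2CONHCH2 segment supplies the amide: –C(=O)–N– linkage → amide (the N is not an amine).

yes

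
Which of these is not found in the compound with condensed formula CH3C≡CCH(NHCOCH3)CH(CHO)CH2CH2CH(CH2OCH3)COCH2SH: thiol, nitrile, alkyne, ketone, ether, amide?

nitrile

amide: present (CH(NHCOCH3) — pendant –NHC(=O)CH3: N bonded to a carbonyl → amide (not amine)).
ether: present (CH(CH2OCH3) — pendant –CH2OCH3: C–O–C linkage → ether).
alkyne: present (C≡C — C≡C triple bond → alkyne).
thiol: present (CH2SH — –SH on an sp³ carbon → thiol).
ketone: present (CO — –C(=O)– with carbon on both sides → ketone).
nitrile: absent. In C≡C, the triple bond is C≡C, not C≡N.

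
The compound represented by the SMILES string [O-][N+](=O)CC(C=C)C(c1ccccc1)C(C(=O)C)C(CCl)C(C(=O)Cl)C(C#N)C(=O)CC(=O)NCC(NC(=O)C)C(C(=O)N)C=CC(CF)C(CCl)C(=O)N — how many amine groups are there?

0

Working along the chain:
  O2NCH2: –NO2 on carbon → nitro group.
  CH(CH=CH2): pendant –CH=CH2: C=C double bond → alkene.
  CH(C6H5): pendant –C6H5: benzene ring → arene.
  CH(COCH3): pendant –COCH3: carbonyl C bonded to two carbons → ketone.
  CH(CH2Cl): pendant –CH2X: halogen on sp³ carbon → alkyl halide.
  CH(COCl): pendant –C(=O)X: carbonyl C bonded to C and halogen → acyl halide.
  CH(CN): pendant –C≡N: nitrile.
  CO: –C(=O)– with carbon on both sides → ketone.
  CH2CONHCH2: –C(=O)–N– linkage → amide (the N is not an amine).
  CH(NHCOCH3): pendant –NHC(=O)CH3: N bonded to a carbonyl → amide (not amine).
  CH(CONH2): pendant –CONH2: carbonyl C bonded to C and N → amide.
  CH=CH: C=C double bond → alkene.
  CH(CH2F): pendant –CH2X: halogen on sp³ carbon → alkyl halide.
  CH(CH2Cl): pendant –CH2X: halogen on sp³ carbon → alkyl halide.
  CONH2: –C(=O)NH2: carbonyl C bonded to C and to N → amide (the N is not a separate amine).
No segment is a amine: O2NCH2 is nitro, not amine; CH(CN) is nitrile, not amine; CH2CONHCH2 is amide, not amine. → 0.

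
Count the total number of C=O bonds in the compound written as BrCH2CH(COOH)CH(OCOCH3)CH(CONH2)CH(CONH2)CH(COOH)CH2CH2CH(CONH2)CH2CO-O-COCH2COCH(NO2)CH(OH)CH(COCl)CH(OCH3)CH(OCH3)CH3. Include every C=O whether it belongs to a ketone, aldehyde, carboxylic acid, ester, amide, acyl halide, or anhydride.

10

CH(COOH): carboxylic acid, 1 C=O (running total 1).
CH(OCOCH3): ester, 1 C=O (running total 2).
CH(CONH2): amide, 1 C=O (running total 3).
CH(CONH2): amide, 1 C=O (running total 4).
CH(COOH): carboxylic acid, 1 C=O (running total 5).
CH(CONH2): amide, 1 C=O (running total 6).
CH2CO-O-COCH2: anhydride, 2 C=O (running total 8).
CO: ketone, 1 C=O (running total 9).
CH(COCl): acyl halide, 1 C=O (running total 10).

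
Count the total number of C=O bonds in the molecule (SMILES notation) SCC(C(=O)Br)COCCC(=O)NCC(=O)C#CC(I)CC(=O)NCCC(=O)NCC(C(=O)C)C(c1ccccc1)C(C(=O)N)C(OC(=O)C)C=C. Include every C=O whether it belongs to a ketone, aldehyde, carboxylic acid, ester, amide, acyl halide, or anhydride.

CH(COBr): acyl halide, 1 C=O (running total 1).
CH2CONHCH2: amide, 1 C=O (running total 2).
CO: ketone, 1 C=O (running total 3).
CH2CONHCH2: amide, 1 C=O (running total 4).
CH2CONHCH2: amide, 1 C=O (running total 5).
CH(COCH3): ketone, 1 C=O (running total 6).
CH(CONH2): amide, 1 C=O (running total 7).
CH(OCOCH3): ester, 1 C=O (running total 8).

8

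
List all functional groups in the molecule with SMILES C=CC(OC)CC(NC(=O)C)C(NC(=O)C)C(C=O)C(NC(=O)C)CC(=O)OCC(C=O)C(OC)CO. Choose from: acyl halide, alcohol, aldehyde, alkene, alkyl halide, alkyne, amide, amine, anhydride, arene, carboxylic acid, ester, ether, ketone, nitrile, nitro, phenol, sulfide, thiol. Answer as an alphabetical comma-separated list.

Reading the structure from left to right:
  CH2=CH: C=C double bond → alkene.
  CH(OCH3): pendant –OCH3: C–O–C with sp³ C, no adjacent C=O → ether.
  CH(NHCOCH3): pendant –NHC(=O)CH3: N bonded to a carbonyl → amide (not amine).
  CH(NHCOCH3): pendant –NHC(=O)CH3: N bonded to a carbonyl → amide (not amine).
  CH(CHO): pendant –CHO: carbonyl C bonded to C and H → aldehyde.
  CH(NHCOCH3): pendant –NHC(=O)CH3: N bonded to a carbonyl → amide (not amine).
  CH2COOCH2: –C(=O)–O–C with C on the carbonyl side → ester.
  CH(CHO): pendant –CHO: carbonyl C bonded to C and H → aldehyde.
  CH(OCH3): pendant –OCH3: C–O–C with sp³ C, no adjacent C=O → ether.
  CH2OH: –OH on an sp³ carbon → alcohol.

alcohol, aldehyde, alkene, amide, ester, ether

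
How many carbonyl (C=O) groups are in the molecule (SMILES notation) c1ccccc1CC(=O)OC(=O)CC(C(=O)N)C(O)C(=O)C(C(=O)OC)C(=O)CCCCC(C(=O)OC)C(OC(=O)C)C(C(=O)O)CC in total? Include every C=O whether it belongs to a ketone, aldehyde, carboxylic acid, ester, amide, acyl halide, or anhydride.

9

CH2CO-O-COCH2: anhydride, 2 C=O (running total 2).
CH(CONH2): amide, 1 C=O (running total 3).
CO: ketone, 1 C=O (running total 4).
CH(COOCH3): ester, 1 C=O (running total 5).
CO: ketone, 1 C=O (running total 6).
CH(COOCH3): ester, 1 C=O (running total 7).
CH(OCOCH3): ester, 1 C=O (running total 8).
CH(COOH): carboxylic acid, 1 C=O (running total 9).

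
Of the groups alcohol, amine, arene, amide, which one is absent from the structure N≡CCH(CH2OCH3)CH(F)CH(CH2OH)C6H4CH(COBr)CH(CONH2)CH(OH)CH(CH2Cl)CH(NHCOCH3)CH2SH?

amine

amide: present (CH(CONH2) — pendant –CONH2: carbonyl C bonded to C and N → amide).
arene: present (C6H4 — para-disubstituted benzene ring → arene).
alcohol: present (CH(CH2OH) — pendant –CH2OH on an sp³ backbone C → alcohol).
amine: absent. In each of CH(CONH2) and CH(NHCOCH3), the nitrogen is bonded directly to a carbonyl carbon, making it part of an amide, not a free amine.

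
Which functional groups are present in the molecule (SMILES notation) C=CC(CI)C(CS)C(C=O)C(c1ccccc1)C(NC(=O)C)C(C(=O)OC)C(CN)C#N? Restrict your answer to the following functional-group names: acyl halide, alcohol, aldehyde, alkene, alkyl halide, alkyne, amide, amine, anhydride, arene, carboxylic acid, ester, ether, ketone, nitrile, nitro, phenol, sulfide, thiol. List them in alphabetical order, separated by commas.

aldehyde, alkene, alkyl halide, amide, amine, arene, ester, nitrile, thiol

C=C double bond → alkene.
pendant –CH2X: halogen on sp³ carbon → alkyl halide.
pendant –CH2SH → thiol.
pendant –CHO: carbonyl C bonded to C and H → aldehyde.
pendant –C6H5: benzene ring → arene.
pendant –NHC(=O)CH3: N bonded to a carbonyl → amide (not amine).
pendant –COOCH3: carbonyl C bonded to C and –OCH3 → ester.
pendant –CH2NH2: N on sp³ C, no adjacent C=O → amine.
–C≡N: carbon triple-bonded to nitrogen → nitrile.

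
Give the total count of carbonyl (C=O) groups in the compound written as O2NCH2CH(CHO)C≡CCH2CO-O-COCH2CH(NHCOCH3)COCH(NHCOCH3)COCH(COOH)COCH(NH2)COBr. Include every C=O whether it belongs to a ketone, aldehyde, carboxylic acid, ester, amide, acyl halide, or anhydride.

CH(CHO): aldehyde, 1 C=O (running total 1).
CH2CO-O-COCH2: anhydride, 2 C=O (running total 3).
CH(NHCOCH3): amide, 1 C=O (running total 4).
CO: ketone, 1 C=O (running total 5).
CH(NHCOCH3): amide, 1 C=O (running total 6).
CO: ketone, 1 C=O (running total 7).
CH(COOH): carboxylic acid, 1 C=O (running total 8).
CO: ketone, 1 C=O (running total 9).
COBr: acyl halide, 1 C=O (running total 10).

10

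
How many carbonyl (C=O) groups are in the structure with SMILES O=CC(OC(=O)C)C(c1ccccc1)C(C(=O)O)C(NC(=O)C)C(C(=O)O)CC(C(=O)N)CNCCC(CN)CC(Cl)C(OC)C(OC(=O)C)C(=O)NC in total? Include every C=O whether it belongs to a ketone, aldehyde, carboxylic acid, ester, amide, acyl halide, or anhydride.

OHC: aldehyde, 1 C=O (running total 1).
CH(OCOCH3): ester, 1 C=O (running total 2).
CH(COOH): carboxylic acid, 1 C=O (running total 3).
CH(NHCOCH3): amide, 1 C=O (running total 4).
CH(COOH): carboxylic acid, 1 C=O (running total 5).
CH(CONH2): amide, 1 C=O (running total 6).
CH(OCOCH3): ester, 1 C=O (running total 7).
CONHCH3: amide, 1 C=O (running total 8).

8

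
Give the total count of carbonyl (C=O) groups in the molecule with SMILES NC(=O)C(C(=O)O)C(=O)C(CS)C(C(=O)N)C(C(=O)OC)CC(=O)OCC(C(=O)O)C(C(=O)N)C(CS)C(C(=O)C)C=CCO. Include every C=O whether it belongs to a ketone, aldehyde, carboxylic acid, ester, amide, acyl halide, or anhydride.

H2NCO: amide, 1 C=O (running total 1).
CH(COOH): carboxylic acid, 1 C=O (running total 2).
CO: ketone, 1 C=O (running total 3).
CH(CONH2): amide, 1 C=O (running total 4).
CH(COOCH3): ester, 1 C=O (running total 5).
CH2COOCH2: ester, 1 C=O (running total 6).
CH(COOH): carboxylic acid, 1 C=O (running total 7).
CH(CONH2): amide, 1 C=O (running total 8).
CH(COCH3): ketone, 1 C=O (running total 9).

9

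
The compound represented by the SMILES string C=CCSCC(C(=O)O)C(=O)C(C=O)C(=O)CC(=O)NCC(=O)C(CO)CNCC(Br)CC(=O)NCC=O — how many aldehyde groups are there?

2

C=C double bond → alkene.
C–S–C linkage → sulfide (thioether).
pendant –COOH: carbonyl C bonded to C and –OH → carboxylic acid.
–C(=O)– with carbon on both sides → ketone.
pendant –CHO: carbonyl C bonded to C and H → aldehyde.
–C(=O)– with carbon on both sides → ketone.
–C(=O)–N– linkage → amide (the N is not an amine).
–C(=O)– with carbon on both sides → ketone.
pendant –CH2OH on an sp³ backbone C → alcohol.
C–N–C with sp³ carbons and no adjacent C=O → amine (secondary).
halogen on an sp³ carbon → alkyl halide.
–C(=O)–N– linkage → amide (the N is not an amine).
terminal –CHO: carbonyl C bonded to H and C → aldehyde.
Aldehyde appears at: CH(CHO), CHO → 2.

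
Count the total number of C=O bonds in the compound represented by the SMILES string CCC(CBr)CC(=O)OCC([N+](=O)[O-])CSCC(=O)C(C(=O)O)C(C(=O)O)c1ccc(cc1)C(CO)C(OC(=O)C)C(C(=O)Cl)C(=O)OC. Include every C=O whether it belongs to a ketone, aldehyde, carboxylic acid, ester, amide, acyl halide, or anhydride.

7

CH2COOCH2: ester, 1 C=O (running total 1).
CO: ketone, 1 C=O (running total 2).
CH(COOH): carboxylic acid, 1 C=O (running total 3).
CH(COOH): carboxylic acid, 1 C=O (running total 4).
CH(OCOCH3): ester, 1 C=O (running total 5).
CH(COCl): acyl halide, 1 C=O (running total 6).
COOCH3: ester, 1 C=O (running total 7).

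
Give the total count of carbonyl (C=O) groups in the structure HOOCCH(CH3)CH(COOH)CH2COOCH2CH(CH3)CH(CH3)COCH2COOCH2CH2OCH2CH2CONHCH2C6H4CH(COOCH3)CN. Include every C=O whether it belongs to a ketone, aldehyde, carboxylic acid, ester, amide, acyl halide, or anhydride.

7

HOOC: carboxylic acid, 1 C=O (running total 1).
CH(COOH): carboxylic acid, 1 C=O (running total 2).
CH2COOCH2: ester, 1 C=O (running total 3).
CO: ketone, 1 C=O (running total 4).
CH2COOCH2: ester, 1 C=O (running total 5).
CH2CONHCH2: amide, 1 C=O (running total 6).
CH(COOCH3): ester, 1 C=O (running total 7).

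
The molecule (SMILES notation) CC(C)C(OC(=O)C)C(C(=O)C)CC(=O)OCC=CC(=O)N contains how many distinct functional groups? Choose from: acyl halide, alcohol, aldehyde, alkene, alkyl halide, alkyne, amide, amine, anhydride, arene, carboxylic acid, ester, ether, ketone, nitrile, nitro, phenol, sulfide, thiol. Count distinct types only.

4

Taking each segment in turn:
  CH(OCOCH3): pendant –OC(=O)CH3: an acyloxy group → ester.
  CH(COCH3): pendant –COCH3: carbonyl C bonded to two carbons → ketone.
  CH2COOCH2: –C(=O)–O–C with C on the carbonyl side → ester.
  CH=CH: C=C double bond → alkene.
  CONH2: –C(=O)NH2: carbonyl C bonded to C and to N → amide (the N is not a separate amine).
Distinct types present: alkene, amide, ester, ketone.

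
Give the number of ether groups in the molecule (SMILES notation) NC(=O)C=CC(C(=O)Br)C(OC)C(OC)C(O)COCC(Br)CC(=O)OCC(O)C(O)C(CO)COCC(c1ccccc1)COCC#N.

5

Taking each segment in turn:
  H2NCO: –C(=O)NH2: carbonyl C bonded to C and to N → amide (the N is not a separate amine).
  CH=CH: C=C double bond → alkene.
  CH(COBr): pendant –C(=O)X: carbonyl C bonded to C and halogen → acyl halide.
  CH(OCH3): pendant –OCH3: C–O–C with sp³ C, no adjacent C=O → ether.
  CH(OCH3): pendant –OCH3: C–O–C with sp³ C, no adjacent C=O → ether.
  CH(OH): –OH on an sp³ carbon → alcohol (secondary).
  CH2OCH2: C–O–C with sp³ carbons on both sides and no adjacent C=O → ether.
  CH(Br): halogen on an sp³ carbon → alkyl halide.
  CH2COOCH2: –C(=O)–O–C with C on the carbonyl side → ester.
  CH(OH): –OH on an sp³ carbon → alcohol (secondary).
  CH(OH): –OH on an sp³ carbon → alcohol (secondary).
  CH(CH2OH): pendant –CH2OH on an sp³ backbone C → alcohol.
  CH2OCH2: C–O–C with sp³ carbons on both sides and no adjacent C=O → ether.
  CH(C6H5): pendant –C6H5: benzene ring → arene.
  CH2OCH2: C–O–C with sp³ carbons on both sides and no adjacent C=O → ether.
  CN: –C≡N: carbon triple-bonded to nitrogen → nitrile.
Ether appears at: CH(OCH3), CH(OCH3), CH2OCH2, CH2OCH2, CH2OCH2 → 5.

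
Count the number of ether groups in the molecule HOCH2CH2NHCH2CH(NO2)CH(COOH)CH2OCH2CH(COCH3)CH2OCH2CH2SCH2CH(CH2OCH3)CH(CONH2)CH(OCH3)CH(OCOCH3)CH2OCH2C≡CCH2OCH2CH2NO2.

Taking each segment in turn:
  HOCH2: HO– on an sp³ carbon → alcohol.
  CH2NHCH2: C–N–C with sp³ carbons and no adjacent C=O → amine (secondary).
  CH(NO2): –NO2 on an sp³ carbon → nitro (the N=O is not a carbonyl).
  CH(COOH): pendant –COOH: carbonyl C bonded to C and –OH → carboxylic acid.
  CH2OCH2: C–O–C with sp³ carbons on both sides and no adjacent C=O → ether.
  CH(COCH3): pendant –COCH3: carbonyl C bonded to two carbons → ketone.
  CH2OCH2: C–O–C with sp³ carbons on both sides and no adjacent C=O → ether.
  CH2SCH2: C–S–C linkage → sulfide (thioether).
  CH(CH2OCH3): pendant –CH2OCH3: C–O–C linkage → ether.
  CH(CONH2): pendant –CONH2: carbonyl C bonded to C and N → amide.
  CH(OCH3): pendant –OCH3: C–O–C with sp³ C, no adjacent C=O → ether.
  CH(OCOCH3): pendant –OC(=O)CH3: an acyloxy group → ester.
  CH2OCH2: C–O–C with sp³ carbons on both sides and no adjacent C=O → ether.
  C≡C: C≡C triple bond → alkyne.
  CH2OCH2: C–O–C with sp³ carbons on both sides and no adjacent C=O → ether.
  CH2NO2: –NO2 on carbon → nitro group.
Ether appears at: CH2OCH2, CH2OCH2, CH(CH2OCH3), CH(OCH3), CH2OCH2, CH2OCH2 → 6.

6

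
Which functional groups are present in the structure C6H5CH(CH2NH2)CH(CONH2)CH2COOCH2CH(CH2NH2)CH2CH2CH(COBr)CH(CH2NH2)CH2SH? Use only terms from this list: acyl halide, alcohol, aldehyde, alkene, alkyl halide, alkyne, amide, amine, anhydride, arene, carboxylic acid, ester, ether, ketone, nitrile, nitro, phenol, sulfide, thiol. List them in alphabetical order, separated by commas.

acyl halide, amide, amine, arene, ester, thiol

Reading the structure from left to right:
  C6H5: C6H5– phenyl ring → arene.
  CH(CH2NH2): pendant –CH2NH2: N on sp³ C, no adjacent C=O → amine.
  CH(CONH2): pendant –CONH2: carbonyl C bonded to C and N → amide.
  CH2COOCH2: –C(=O)–O–C with C on the carbonyl side → ester.
  CH(CH2NH2): pendant –CH2NH2: N on sp³ C, no adjacent C=O → amine.
  CH(COBr): pendant –C(=O)X: carbonyl C bonded to C and halogen → acyl halide.
  CH(CH2NH2): pendant –CH2NH2: N on sp³ C, no adjacent C=O → amine.
  CH2SH: –SH on an sp³ carbon → thiol.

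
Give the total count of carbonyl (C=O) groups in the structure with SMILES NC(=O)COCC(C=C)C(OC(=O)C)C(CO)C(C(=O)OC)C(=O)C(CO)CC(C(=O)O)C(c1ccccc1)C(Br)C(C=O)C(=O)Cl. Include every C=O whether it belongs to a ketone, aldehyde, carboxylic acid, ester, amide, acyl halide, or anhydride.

H2NCO: amide, 1 C=O (running total 1).
CH(OCOCH3): ester, 1 C=O (running total 2).
CH(COOCH3): ester, 1 C=O (running total 3).
CO: ketone, 1 C=O (running total 4).
CH(COOH): carboxylic acid, 1 C=O (running total 5).
CH(CHO): aldehyde, 1 C=O (running total 6).
COCl: acyl halide, 1 C=O (running total 7).

7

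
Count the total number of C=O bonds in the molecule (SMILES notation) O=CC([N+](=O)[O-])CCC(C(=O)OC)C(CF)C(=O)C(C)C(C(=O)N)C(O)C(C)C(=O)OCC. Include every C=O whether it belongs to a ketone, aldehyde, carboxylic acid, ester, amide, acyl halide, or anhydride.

OHC: aldehyde, 1 C=O (running total 1).
CH(COOCH3): ester, 1 C=O (running total 2).
CO: ketone, 1 C=O (running total 3).
CH(CONH2): amide, 1 C=O (running total 4).
COOCH2CH3: ester, 1 C=O (running total 5).

5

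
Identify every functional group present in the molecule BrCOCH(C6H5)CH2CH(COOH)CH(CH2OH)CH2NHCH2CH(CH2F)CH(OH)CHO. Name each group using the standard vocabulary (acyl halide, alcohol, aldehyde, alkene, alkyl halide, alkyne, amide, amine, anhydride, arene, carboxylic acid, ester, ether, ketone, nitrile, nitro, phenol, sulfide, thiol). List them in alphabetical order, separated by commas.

acyl halide, alcohol, aldehyde, alkyl halide, amine, arene, carboxylic acid

Reading the structure from left to right:
  BrCO: –C(=O)Br: carbonyl C bonded to C and to a halogen → acyl halide (not alkyl halide).
  CH(C6H5): pendant –C6H5: benzene ring → arene.
  CH(COOH): pendant –COOH: carbonyl C bonded to C and –OH → carboxylic acid.
  CH(CH2OH): pendant –CH2OH on an sp³ backbone C → alcohol.
  CH2NHCH2: C–N–C with sp³ carbons and no adjacent C=O → amine (secondary).
  CH(CH2F): pendant –CH2X: halogen on sp³ carbon → alkyl halide.
  CH(OH): –OH on an sp³ carbon → alcohol (secondary).
  CHO: terminal –CHO: carbonyl C bonded to H and C → aldehyde.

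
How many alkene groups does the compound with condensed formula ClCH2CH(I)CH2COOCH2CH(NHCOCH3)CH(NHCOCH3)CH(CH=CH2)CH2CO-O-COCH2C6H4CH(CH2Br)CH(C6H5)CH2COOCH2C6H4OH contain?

Reading the structure from left to right:
  ClCH2: halogen on an sp³ carbon → alkyl halide.
  CH(I): halogen on an sp³ carbon → alkyl halide.
  CH2COOCH2: –C(=O)–O–C with C on the carbonyl side → ester.
  CH(NHCOCH3): pendant –NHC(=O)CH3: N bonded to a carbonyl → amide (not amine).
  CH(NHCOCH3): pendant –NHC(=O)CH3: N bonded to a carbonyl → amide (not amine).
  CH(CH=CH2): pendant –CH=CH2: C=C double bond → alkene.
  CH2CO-O-COCH2: two acyl groups sharing one oxygen, –C(=O)–O–C(=O)– → anhydride.
  C6H4: para-disubstituted benzene ring → arene.
  CH(CH2Br): pendant –CH2X: halogen on sp³ carbon → alkyl halide.
  CH(C6H5): pendant –C6H5: benzene ring → arene.
  CH2COOCH2: –C(=O)–O–C with C on the carbonyl side → ester.
  C6H4OH: –OH attached directly to an aromatic ring → phenol (not alcohol); the ring itself is an arene.
Alkene appears at: CH(CH=CH2) → 1.

1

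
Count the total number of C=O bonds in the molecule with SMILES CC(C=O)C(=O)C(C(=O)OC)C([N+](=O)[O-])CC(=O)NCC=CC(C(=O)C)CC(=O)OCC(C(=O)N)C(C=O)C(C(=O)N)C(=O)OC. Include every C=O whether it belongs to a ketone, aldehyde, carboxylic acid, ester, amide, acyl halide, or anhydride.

CH(CHO): aldehyde, 1 C=O (running total 1).
CO: ketone, 1 C=O (running total 2).
CH(COOCH3): ester, 1 C=O (running total 3).
CH2CONHCH2: amide, 1 C=O (running total 4).
CH(COCH3): ketone, 1 C=O (running total 5).
CH2COOCH2: ester, 1 C=O (running total 6).
CH(CONH2): amide, 1 C=O (running total 7).
CH(CHO): aldehyde, 1 C=O (running total 8).
CH(CONH2): amide, 1 C=O (running total 9).
COOCH3: ester, 1 C=O (running total 10).

10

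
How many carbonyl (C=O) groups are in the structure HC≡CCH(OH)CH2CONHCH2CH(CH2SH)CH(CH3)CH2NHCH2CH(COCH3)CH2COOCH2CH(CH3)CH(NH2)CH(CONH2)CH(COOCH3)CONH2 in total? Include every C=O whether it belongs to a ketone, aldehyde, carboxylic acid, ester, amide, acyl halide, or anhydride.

CH2CONHCH2: amide, 1 C=O (running total 1).
CH(COCH3): ketone, 1 C=O (running total 2).
CH2COOCH2: ester, 1 C=O (running total 3).
CH(CONH2): amide, 1 C=O (running total 4).
CH(COOCH3): ester, 1 C=O (running total 5).
CONH2: amide, 1 C=O (running total 6).

6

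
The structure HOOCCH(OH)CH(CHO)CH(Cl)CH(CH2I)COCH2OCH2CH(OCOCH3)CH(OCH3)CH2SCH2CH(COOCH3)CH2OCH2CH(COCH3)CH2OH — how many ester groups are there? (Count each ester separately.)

–COOH: carbonyl C bonded to –OH and C → carboxylic acid (the –OH is not a separate alcohol).
–OH on an sp³ carbon → alcohol (secondary).
pendant –CHO: carbonyl C bonded to C and H → aldehyde.
halogen on an sp³ carbon → alkyl halide.
pendant –CH2X: halogen on sp³ carbon → alkyl halide.
–C(=O)– with carbon on both sides → ketone.
C–O–C with sp³ carbons on both sides and no adjacent C=O → ether.
pendant –OC(=O)CH3: an acyloxy group → ester.
pendant –OCH3: C–O–C with sp³ C, no adjacent C=O → ether.
C–S–C linkage → sulfide (thioether).
pendant –COOCH3: carbonyl C bonded to C and –OCH3 → ester.
C–O–C with sp³ carbons on both sides and no adjacent C=O → ether.
pendant –COCH3: carbonyl C bonded to two carbons → ketone.
–OH on an sp³ carbon → alcohol.
Ester appears at: CH(OCOCH3), CH(COOCH3) → 2.

2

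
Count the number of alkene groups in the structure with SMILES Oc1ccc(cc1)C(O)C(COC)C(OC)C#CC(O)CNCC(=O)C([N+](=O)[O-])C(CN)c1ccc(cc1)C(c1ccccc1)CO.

Reading the structure from left to right:
  HOC6H4: –OH attached directly to an aromatic ring → phenol (not alcohol); the ring itself is an arene.
  CH(OH): –OH on an sp³ carbon → alcohol (secondary).
  CH(CH2OCH3): pendant –CH2OCH3: C–O–C linkage → ether.
  CH(OCH3): pendant –OCH3: C–O–C with sp³ C, no adjacent C=O → ether.
  C≡C: C≡C triple bond → alkyne.
  CH(OH): –OH on an sp³ carbon → alcohol (secondary).
  CH2NHCH2: C–N–C with sp³ carbons and no adjacent C=O → amine (secondary).
  CO: –C(=O)– with carbon on both sides → ketone.
  CH(NO2): –NO2 on an sp³ carbon → nitro (the N=O is not a carbonyl).
  CH(CH2NH2): pendant –CH2NH2: N on sp³ C, no adjacent C=O → amine.
  C6H4: para-disubstituted benzene ring → arene.
  CH(C6H5): pendant –C6H5: benzene ring → arene.
  CH2OH: –OH on an sp³ carbon → alcohol.
No segment is a alkene: HOC6H4 is arene/phenol, not alkene; C≡C is alkyne, not alkene; C6H4 is arene, not alkene. → 0.

0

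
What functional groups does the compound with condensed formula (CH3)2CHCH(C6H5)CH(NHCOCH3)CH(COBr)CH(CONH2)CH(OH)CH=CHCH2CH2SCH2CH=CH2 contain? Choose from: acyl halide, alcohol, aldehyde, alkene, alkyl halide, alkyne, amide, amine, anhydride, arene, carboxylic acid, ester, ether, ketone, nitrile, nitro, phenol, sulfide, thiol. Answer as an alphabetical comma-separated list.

Taking each segment in turn:
  CH(C6H5): pendant –C6H5: benzene ring → arene.
  CH(NHCOCH3): pendant –NHC(=O)CH3: N bonded to a carbonyl → amide (not amine).
  CH(COBr): pendant –C(=O)X: carbonyl C bonded to C and halogen → acyl halide.
  CH(CONH2): pendant –CONH2: carbonyl C bonded to C and N → amide.
  CH(OH): –OH on an sp³ carbon → alcohol (secondary).
  CH=CH: C=C double bond → alkene.
  CH2SCH2: C–S–C linkage → sulfide (thioether).
  CH=CH2: C=C double bond → alkene.

acyl halide, alcohol, alkene, amide, arene, sulfide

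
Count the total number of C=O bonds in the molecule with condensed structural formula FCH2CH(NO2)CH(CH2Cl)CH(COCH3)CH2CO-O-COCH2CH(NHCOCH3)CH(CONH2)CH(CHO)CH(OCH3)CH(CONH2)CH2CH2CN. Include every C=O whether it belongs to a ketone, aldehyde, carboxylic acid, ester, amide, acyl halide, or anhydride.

CH(COCH3): ketone, 1 C=O (running total 1).
CH2CO-O-COCH2: anhydride, 2 C=O (running total 3).
CH(NHCOCH3): amide, 1 C=O (running total 4).
CH(CONH2): amide, 1 C=O (running total 5).
CH(CHO): aldehyde, 1 C=O (running total 6).
CH(CONH2): amide, 1 C=O (running total 7).

7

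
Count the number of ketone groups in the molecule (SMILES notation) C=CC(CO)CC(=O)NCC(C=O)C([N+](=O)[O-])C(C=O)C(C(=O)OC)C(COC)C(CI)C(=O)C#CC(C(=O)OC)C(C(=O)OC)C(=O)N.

1

Reading the structure from left to right:
  CH2=CH: C=C double bond → alkene.
  CH(CH2OH): pendant –CH2OH on an sp³ backbone C → alcohol.
  CH2CONHCH2: –C(=O)–N– linkage → amide (the N is not an amine).
  CH(CHO): pendant –CHO: carbonyl C bonded to C and H → aldehyde.
  CH(NO2): –NO2 on an sp³ carbon → nitro (the N=O is not a carbonyl).
  CH(CHO): pendant –CHO: carbonyl C bonded to C and H → aldehyde.
  CH(COOCH3): pendant –COOCH3: carbonyl C bonded to C and –OCH3 → ester.
  CH(CH2OCH3): pendant –CH2OCH3: C–O–C linkage → ether.
  CH(CH2I): pendant –CH2X: halogen on sp³ carbon → alkyl halide.
  CO: –C(=O)– with carbon on both sides → ketone.
  C≡C: C≡C triple bond → alkyne.
  CH(COOCH3): pendant –COOCH3: carbonyl C bonded to C and –OCH3 → ester.
  CH(COOCH3): pendant –COOCH3: carbonyl C bonded to C and –OCH3 → ester.
  CONH2: –C(=O)NH2: carbonyl C bonded to C and to N → amide (the N is not a separate amine).
Ketone appears at: CO → 1.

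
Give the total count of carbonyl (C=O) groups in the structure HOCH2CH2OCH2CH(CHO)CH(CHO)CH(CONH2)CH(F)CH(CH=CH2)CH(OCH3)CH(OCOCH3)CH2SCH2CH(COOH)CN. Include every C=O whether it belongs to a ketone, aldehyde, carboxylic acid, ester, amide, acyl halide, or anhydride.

CH(CHO): aldehyde, 1 C=O (running total 1).
CH(CHO): aldehyde, 1 C=O (running total 2).
CH(CONH2): amide, 1 C=O (running total 3).
CH(OCOCH3): ester, 1 C=O (running total 4).
CH(COOH): carboxylic acid, 1 C=O (running total 5).

5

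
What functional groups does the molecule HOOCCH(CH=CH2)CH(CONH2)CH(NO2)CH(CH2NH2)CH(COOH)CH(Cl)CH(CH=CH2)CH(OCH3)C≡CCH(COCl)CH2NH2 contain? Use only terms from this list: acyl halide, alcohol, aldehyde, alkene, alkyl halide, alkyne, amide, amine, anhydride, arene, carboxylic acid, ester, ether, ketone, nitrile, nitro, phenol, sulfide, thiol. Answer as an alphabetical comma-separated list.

Working along the chain:
  HOOC: –COOH: carbonyl C bonded to –OH and C → carboxylic acid (the –OH is not a separate alcohol).
  CH(CH=CH2): pendant –CH=CH2: C=C double bond → alkene.
  CH(CONH2): pendant –CONH2: carbonyl C bonded to C and N → amide.
  CH(NO2): –NO2 on an sp³ carbon → nitro (the N=O is not a carbonyl).
  CH(CH2NH2): pendant –CH2NH2: N on sp³ C, no adjacent C=O → amine.
  CH(COOH): pendant –COOH: carbonyl C bonded to C and –OH → carboxylic acid.
  CH(Cl): halogen on an sp³ carbon → alkyl halide.
  CH(CH=CH2): pendant –CH=CH2: C=C double bond → alkene.
  CH(OCH3): pendant –OCH3: C–O–C with sp³ C, no adjacent C=O → ether.
  C≡C: C≡C triple bond → alkyne.
  CH(COCl): pendant –C(=O)X: carbonyl C bonded to C and halogen → acyl halide.
  CH2NH2: –NH2 on an sp³ carbon with no adjacent C=O → amine.

acyl halide, alkene, alkyl halide, alkyne, amide, amine, carboxylic acid, ether, nitro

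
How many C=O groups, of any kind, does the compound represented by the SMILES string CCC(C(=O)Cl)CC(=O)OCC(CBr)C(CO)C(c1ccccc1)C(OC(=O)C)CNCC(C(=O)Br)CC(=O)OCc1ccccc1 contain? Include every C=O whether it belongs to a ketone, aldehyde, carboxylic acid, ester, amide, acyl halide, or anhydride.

CH(COCl): acyl halide, 1 C=O (running total 1).
CH2COOCH2: ester, 1 C=O (running total 2).
CH(OCOCH3): ester, 1 C=O (running total 3).
CH(COBr): acyl halide, 1 C=O (running total 4).
CH2COOCH2: ester, 1 C=O (running total 5).

5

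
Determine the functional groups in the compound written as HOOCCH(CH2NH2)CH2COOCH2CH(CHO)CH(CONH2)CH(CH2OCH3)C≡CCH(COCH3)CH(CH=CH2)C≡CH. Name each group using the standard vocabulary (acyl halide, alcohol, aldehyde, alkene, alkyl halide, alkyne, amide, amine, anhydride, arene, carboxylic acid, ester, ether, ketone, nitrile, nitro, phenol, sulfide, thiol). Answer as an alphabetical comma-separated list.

Reading the structure from left to right:
  HOOC: –COOH: carbonyl C bonded to –OH and C → carboxylic acid (the –OH is not a separate alcohol).
  CH(CH2NH2): pendant –CH2NH2: N on sp³ C, no adjacent C=O → amine.
  CH2COOCH2: –C(=O)–O–C with C on the carbonyl side → ester.
  CH(CHO): pendant –CHO: carbonyl C bonded to C and H → aldehyde.
  CH(CONH2): pendant –CONH2: carbonyl C bonded to C and N → amide.
  CH(CH2OCH3): pendant –CH2OCH3: C–O–C linkage → ether.
  C≡C: C≡C triple bond → alkyne.
  CH(COCH3): pendant –COCH3: carbonyl C bonded to two carbons → ketone.
  CH(CH=CH2): pendant –CH=CH2: C=C double bond → alkene.
  C≡CH: C≡C triple bond → alkyne.

aldehyde, alkene, alkyne, amide, amine, carboxylic acid, ester, ether, ketone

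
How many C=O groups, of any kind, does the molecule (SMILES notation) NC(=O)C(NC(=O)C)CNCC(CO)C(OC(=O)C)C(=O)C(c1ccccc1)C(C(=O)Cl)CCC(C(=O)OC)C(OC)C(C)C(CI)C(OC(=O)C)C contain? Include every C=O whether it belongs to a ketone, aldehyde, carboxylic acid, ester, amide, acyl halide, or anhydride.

7

H2NCO: amide, 1 C=O (running total 1).
CH(NHCOCH3): amide, 1 C=O (running total 2).
CH(OCOCH3): ester, 1 C=O (running total 3).
CO: ketone, 1 C=O (running total 4).
CH(COCl): acyl halide, 1 C=O (running total 5).
CH(COOCH3): ester, 1 C=O (running total 6).
CH(OCOCH3): ester, 1 C=O (running total 7).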